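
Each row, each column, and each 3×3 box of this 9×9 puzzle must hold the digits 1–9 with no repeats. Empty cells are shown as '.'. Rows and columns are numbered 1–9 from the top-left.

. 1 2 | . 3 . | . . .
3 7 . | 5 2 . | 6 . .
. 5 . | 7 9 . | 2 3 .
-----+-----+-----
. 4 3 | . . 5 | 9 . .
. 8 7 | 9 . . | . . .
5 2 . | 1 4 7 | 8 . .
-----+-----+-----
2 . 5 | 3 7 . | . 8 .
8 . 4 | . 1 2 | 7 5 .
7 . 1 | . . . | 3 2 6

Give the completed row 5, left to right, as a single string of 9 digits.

R5C5 = 6: row 5 has {7,8,9}; col 5 has {1,2,3,4,7,9}; box has {1,4,5,7,9} → only 6 remains.
R5C6 = 3: row 5 has {6,7,8,9}; col 6 has {2,5,7}; box has {1,4,5,6,7,9} → only 3 remains.
R6C8 = 6: row 6 has {1,2,4,5,7,8}; col 8 has {2,3,5,8}; box has {8,9} → only 6 remains.
R6C9 = 3: row 6 has {1,2,4,5,6,7,8}; col 9 has {6}; box has {6,8,9} → only 3 remains.
R8C4 = 6: row 8 has {1,2,4,5,7,8}; col 4 has {1,3,5,7,9}; box has {1,2,3,7} → only 6 remains.
R8C9 = 9: row 8 has {1,2,4,5,6,7,8}; col 9 has {3,6}; box has {2,3,5,6,7,8} → only 9 remains.
R9C2 = 9: row 9 has {1,2,3,6,7}; col 2 has {1,2,4,5,7,8}; box has {1,2,4,5,7,8} → only 9 remains.
R4C5 = 8: row 4 has {3,4,5,9}; col 5 has {1,2,3,4,6,7,9}; box has {1,3,4,5,6,7,9} → only 8 remains.
R5C1 = 1: row 5 has {3,6,7,8,9}; col 1 has {2,3,5,7,8}; box has {2,3,4,5,7,8} → only 1 remains.
R5C8 = 4: row 5 has {1,3,6,7,8,9}; col 8 has {2,3,5,6,8}; box has {3,6,8,9} → only 4 remains.
R6C3 = 9: row 6 has {1,2,3,4,5,6,7,8}; col 3 has {1,2,3,4,5,7}; box has {1,2,3,4,5,7,8} → only 9 remains.
R7C2 = 6: row 7 has {2,3,5,7,8}; col 2 has {1,2,4,5,7,8,9}; box has {1,2,4,5,7,8,9} → only 6 remains.
R8C2 = 3: row 8 has {1,2,4,5,6,7,8,9}; col 2 has {1,2,4,5,6,7,8,9}; box has {1,2,4,5,6,7,8,9} → only 3 remains.
R9C5 = 5: row 9 has {1,2,3,6,7,9}; col 5 has {1,2,3,4,6,7,8,9}; box has {1,2,3,6,7} → only 5 remains.
R2C3 = 8: row 2 has {2,3,5,6,7}; col 3 has {1,2,3,4,5,7,9}; box has {1,2,3,5,7} → only 8 remains.
R3C3 = 6: row 3 has {2,3,5,7,9}; col 3 has {1,2,3,4,5,7,8,9}; box has {1,2,3,5,7,8} → only 6 remains.
R4C1 = 6: row 4 has {3,4,5,8,9}; col 1 has {1,2,3,5,7,8}; box has {1,2,3,4,5,7,8,9} → only 6 remains.
R4C4 = 2: row 4 has {3,4,5,6,8,9}; col 4 has {1,3,5,6,7,9}; box has {1,3,4,5,6,7,8,9} → only 2 remains.
R5C7 = 5: row 5 has {1,3,4,6,7,8,9}; col 7 has {2,3,6,7,8,9}; box has {3,4,6,8,9} → only 5 remains.
R5C9 = 2: row 5 has {1,3,4,5,6,7,8,9}; col 9 has {3,6,9}; box has {3,4,5,6,8,9} → only 2 remains.

187963542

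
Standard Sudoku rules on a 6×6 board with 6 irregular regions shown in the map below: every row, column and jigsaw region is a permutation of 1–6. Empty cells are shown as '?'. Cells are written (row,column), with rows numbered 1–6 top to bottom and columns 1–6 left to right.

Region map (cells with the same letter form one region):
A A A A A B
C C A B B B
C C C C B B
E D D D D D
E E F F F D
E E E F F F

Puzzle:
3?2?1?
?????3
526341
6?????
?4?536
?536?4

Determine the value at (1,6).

5

(1,2) = 6 (sole candidate).
(1,4) = 4 (sole candidate).
(1,6) = 5: row 1 has {1,2,3,4,6}; col 6 has {1,3,4,6}; region has {1,3,4} → only 5 remains.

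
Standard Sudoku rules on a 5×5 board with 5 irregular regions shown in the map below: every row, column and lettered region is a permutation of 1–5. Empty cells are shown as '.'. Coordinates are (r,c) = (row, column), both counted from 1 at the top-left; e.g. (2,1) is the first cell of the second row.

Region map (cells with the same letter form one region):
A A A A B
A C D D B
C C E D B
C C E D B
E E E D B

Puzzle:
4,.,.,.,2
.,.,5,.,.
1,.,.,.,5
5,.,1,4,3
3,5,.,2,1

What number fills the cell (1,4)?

5

(1,3) = 3 (sole candidate).
(2,1) = 2 (sole candidate).
(2,5) = 4 (sole candidate).
(3,4) = 3 (sole candidate).
(4,2) = 2 (sole candidate).
(5,3) = 4 (sole candidate).
(1,2) = 1 (sole candidate).
(1,4) = 5: row 1 has {1,2,3,4}; col 4 has {2,3,4}; region has {1,2,3,4} → only 5 remains.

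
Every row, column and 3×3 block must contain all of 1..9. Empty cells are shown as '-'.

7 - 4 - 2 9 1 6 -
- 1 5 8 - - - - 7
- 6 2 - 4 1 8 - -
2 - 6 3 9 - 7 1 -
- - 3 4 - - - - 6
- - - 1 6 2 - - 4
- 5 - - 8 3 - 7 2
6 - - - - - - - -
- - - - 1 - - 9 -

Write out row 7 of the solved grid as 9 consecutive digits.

451983672

row 1, column 4 = 5 (sole candidate).
row 1, column 9 = 3 (sole candidate).
row 2, column 5 = 3 (sole candidate).
row 2, column 6 = 6 (sole candidate).
row 3, column 4 = 7 (sole candidate).
row 3, column 8 = 5 (sole candidate).
row 3, column 9 = 9 (sole candidate).
row 1, column 2 = 8 (sole candidate).
row 2, column 1 = 9 (sole candidate).
row 3, column 1 = 3 (sole candidate).
row 4, column 2 = 4 (sole candidate).
row 5, column 1 = 1 (hidden single in row 5).
row 7, column 1 = 4: row 7 has {2,3,5,7,8}; col 1 has {1,2,3,6,7,9}; box has {5,6} → only 4 remains.
row 7, column 7 = 6: row 7 has {2,3,4,5,7,8}; col 7 has {1,7,8}; box has {2,7,9} → only 6 remains.
row 9, column 1 = 8 (sole candidate).
row 9, column 3 = 7 (sole candidate).
row 9, column 9 = 5 (sole candidate).
row 4, column 9 = 8 (sole candidate).
row 5, column 8 = 2 (sole candidate).
row 6, column 1 = 5 (sole candidate).
row 6, column 8 = 3 (sole candidate).
row 7, column 4 = 9: row 7 has {2,3,4,5,6,7,8}; col 4 has {1,3,4,5,7,8}; box has {1,3,8} → only 9 remains.
row 8, column 4 = 2 (sole candidate).
row 8, column 9 = 1 (sole candidate).
row 9, column 4 = 6 (sole candidate).
row 9, column 6 = 4 (sole candidate).
row 9, column 7 = 3 (sole candidate).
row 2, column 8 = 4 (sole candidate).
row 4, column 6 = 5 (sole candidate).
row 5, column 5 = 7 (sole candidate).
row 5, column 6 = 8 (sole candidate).
row 6, column 7 = 9 (sole candidate).
row 7, column 3 = 1: row 7 has {2,3,4,5,6,7,8,9}; col 3 has {2,3,4,5,6,7}; box has {4,5,6,7,8} → only 1 remains.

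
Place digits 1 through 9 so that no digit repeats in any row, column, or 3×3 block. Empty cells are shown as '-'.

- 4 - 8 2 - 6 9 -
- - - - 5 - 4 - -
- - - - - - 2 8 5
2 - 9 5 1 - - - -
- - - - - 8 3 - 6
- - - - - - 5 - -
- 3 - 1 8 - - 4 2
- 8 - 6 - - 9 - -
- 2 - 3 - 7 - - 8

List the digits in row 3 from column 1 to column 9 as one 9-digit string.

r4c8 = 7: row 4 has {1,2,5,9}; col 8 has {4,8,9}; box has {3,5,6} → only 7 remains.
r4c9 = 4: row 4 has {1,2,5,7,9}; col 9 has {2,5,6,8}; box has {3,5,6,7} → only 4 remains.
r7c7 = 7: row 7 has {1,2,3,4,8}; col 7 has {2,3,4,5,6,9}; box has {2,4,8,9} → only 7 remains.
r8c5 = 4: row 8 has {6,8,9}; col 5 has {1,2,5,8}; box has {1,3,6,7,8} → only 4 remains.
r9c5 = 9: row 9 has {2,3,7,8}; col 5 has {1,2,4,5,8}; box has {1,3,4,6,7,8} → only 9 remains.
r9c7 = 1: row 9 has {2,3,7,8,9}; col 7 has {2,3,4,5,6,7,9}; box has {2,4,7,8,9} → only 1 remains.
r4c2 = 6: row 4 has {1,2,4,5,7,9}; col 2 has {2,3,4,8}; box has {2,9} → only 6 remains.
r4c6 = 3: row 4 has {1,2,4,5,6,7,9}; col 6 has {7,8}; box has {1,5,8} → only 3 remains.
r4c7 = 8: row 4 has {1,2,3,4,5,6,7,9}; col 7 has {1,2,3,4,5,6,7,9}; box has {3,4,5,6,7} → only 8 remains.
r5c5 = 7: row 5 has {3,6,8}; col 5 has {1,2,4,5,8,9}; box has {1,3,5,8} → only 7 remains.
r6c5 = 6: row 6 has {5}; col 5 has {1,2,4,5,7,8,9}; box has {1,3,5,7,8} → only 6 remains.
r7c6 = 5: row 7 has {1,2,3,4,7,8}; col 6 has {3,7,8}; box has {1,3,4,6,7,8,9} → only 5 remains.
r8c6 = 2: row 8 has {4,6,8,9}; col 6 has {3,5,7,8}; box has {1,3,4,5,6,7,8,9} → only 2 remains.
r8c9 = 3: row 8 has {2,4,6,8,9}; col 9 has {2,4,5,6,8}; box has {1,2,4,7,8,9} → only 3 remains.
r1c6 = 1: row 1 has {2,4,6,8,9}; col 6 has {2,3,5,7,8}; box has {2,5,8} → only 1 remains.
r1c9 = 7: row 1 has {1,2,4,6,8,9}; col 9 has {2,3,4,5,6,8}; box has {2,4,5,6,8,9} → only 7 remains.
r2c9 = 1: row 2 has {4,5}; col 9 has {2,3,4,5,6,7,8}; box has {2,4,5,6,7,8,9} → only 1 remains.
r3c5 = 3: row 3 has {2,5,8}; col 5 has {1,2,4,5,6,7,8,9}; box has {1,2,5,8} → only 3 remains.
r6c9 = 9: row 6 has {5,6}; col 9 has {1,2,3,4,5,6,7,8}; box has {3,4,5,6,7,8} → only 9 remains.
r7c3 = 6: row 7 has {1,2,3,4,5,7,8}; col 3 has {9}; box has {2,3,8} → only 6 remains.
r8c8 = 5: row 8 has {2,3,4,6,8,9}; col 8 has {4,7,8,9}; box has {1,2,3,4,7,8,9} → only 5 remains.
r9c8 = 6: row 9 has {1,2,3,7,8,9}; col 8 has {4,5,7,8,9}; box has {1,2,3,4,5,7,8,9} → only 6 remains.
r2c8 = 3: row 2 has {1,4,5}; col 8 has {4,5,6,7,8,9}; box has {1,2,4,5,6,7,8,9} → only 3 remains.
r6c6 = 4: row 6 has {5,6,9}; col 6 has {1,2,3,5,7,8}; box has {1,3,5,6,7,8} → only 4 remains.
r7c1 = 9: row 7 has {1,2,3,4,5,6,7,8}; col 1 has {2}; box has {2,3,6,8} → only 9 remains.
r6c4 = 2: row 6 has {4,5,6,9}; col 4 has {1,3,5,6,8}; box has {1,3,4,5,6,7,8} → only 2 remains.
r6c8 = 1: row 6 has {2,4,5,6,9}; col 8 has {3,4,5,6,7,8,9}; box has {3,4,5,6,7,8,9} → only 1 remains.
r5c4 = 9: row 5 has {3,6,7,8}; col 4 has {1,2,3,5,6,8}; box has {1,2,3,4,5,6,7,8} → only 9 remains.
r5c8 = 2: row 5 has {3,6,7,8,9}; col 8 has {1,3,4,5,6,7,8,9}; box has {1,3,4,5,6,7,8,9} → only 2 remains.
r6c2 = 7: row 6 has {1,2,4,5,6,9}; col 2 has {2,3,4,6,8}; box has {2,6,9} → only 7 remains.
r2c2 = 9: row 2 has {1,3,4,5}; col 2 has {2,3,4,6,7,8}; box has {4} → only 9 remains.
r2c4 = 7: row 2 has {1,3,4,5,9}; col 4 has {1,2,3,5,6,8,9}; box has {1,2,3,5,8} → only 7 remains.
r2c6 = 6: row 2 has {1,3,4,5,7,9}; col 6 has {1,2,3,4,5,7,8}; box has {1,2,3,5,7,8} → only 6 remains.
r3c2 = 1: row 3 has {2,3,5,8}; col 2 has {2,3,4,6,7,8,9}; box has {4,9} → only 1 remains.
r3c3 = 7: row 3 has {1,2,3,5,8}; col 3 has {6,9}; box has {1,4,9} → only 7 remains.
r3c4 = 4: row 3 has {1,2,3,5,7,8}; col 4 has {1,2,3,5,6,7,8,9}; box has {1,2,3,5,6,7,8} → only 4 remains.
r3c6 = 9: row 3 has {1,2,3,4,5,7,8}; col 6 has {1,2,3,4,5,6,7,8}; box has {1,2,3,4,5,6,7,8} → only 9 remains.
r5c2 = 5: row 5 has {2,3,6,7,8,9}; col 2 has {1,2,3,4,6,7,8,9}; box has {2,6,7,9} → only 5 remains.
r8c3 = 1: row 8 has {2,3,4,5,6,8,9}; col 3 has {6,7,9}; box has {2,3,6,8,9} → only 1 remains.
r2c1 = 8: row 2 has {1,3,4,5,6,7,9}; col 1 has {2,9}; box has {1,4,7,9} → only 8 remains.
r2c3 = 2: row 2 has {1,3,4,5,6,7,8,9}; col 3 has {1,6,7,9}; box has {1,4,7,8,9} → only 2 remains.
r3c1 = 6: row 3 has {1,2,3,4,5,7,8,9}; col 1 has {2,8,9}; box has {1,2,4,7,8,9} → only 6 remains.

617439285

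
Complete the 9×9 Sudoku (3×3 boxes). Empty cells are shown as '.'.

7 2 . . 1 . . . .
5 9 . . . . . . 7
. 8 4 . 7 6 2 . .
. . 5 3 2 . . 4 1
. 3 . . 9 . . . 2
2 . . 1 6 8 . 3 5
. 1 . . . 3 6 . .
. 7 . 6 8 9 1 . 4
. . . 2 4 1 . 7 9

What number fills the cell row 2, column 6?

2

row 2, column 5 = 3: row 2 has {5,7,9}; col 5 has {1,2,4,6,7,8,9}; box has {1,6,7} → only 3 remains.
row 3, column 9 = 3: row 3 has {2,4,6,7,8}; col 9 has {1,2,4,5,7,9}; box has {2,7} → only 3 remains.
row 4, column 2 = 6: row 4 has {1,2,3,4,5}; col 2 has {1,2,3,7,8,9}; box has {2,3,5} → only 6 remains.
row 4, column 6 = 7: row 4 has {1,2,3,4,5,6}; col 6 has {1,3,6,8,9}; box has {1,2,3,6,8,9} → only 7 remains.
row 6, column 2 = 4: row 6 has {1,2,3,5,6,8}; col 2 has {1,2,3,6,7,8,9}; box has {2,3,5,6} → only 4 remains.
row 7, column 5 = 5: row 7 has {1,3,6}; col 5 has {1,2,3,4,6,7,8,9}; box has {1,2,3,4,6,8,9} → only 5 remains.
row 7, column 9 = 8: row 7 has {1,3,5,6}; col 9 has {1,2,3,4,5,7,9}; box has {1,4,6,7,9} → only 8 remains.
row 8, column 1 = 3: row 8 has {1,4,6,7,8,9}; col 1 has {2,5,7}; box has {1,7} → only 3 remains.
row 8, column 3 = 2: row 8 has {1,3,4,6,7,8,9}; col 3 has {4,5}; box has {1,3,7} → only 2 remains.
row 8, column 8 = 5: row 8 has {1,2,3,4,6,7,8,9}; col 8 has {3,4,7}; box has {1,4,6,7,8,9} → only 5 remains.
row 9, column 2 = 5: row 9 has {1,2,4,7,9}; col 2 has {1,2,3,4,6,7,8,9}; box has {1,2,3,7} → only 5 remains.
row 9, column 7 = 3: row 9 has {1,2,4,5,7,9}; col 7 has {1,2,6}; box has {1,4,5,6,7,8,9} → only 3 remains.
row 1, column 9 = 6: row 1 has {1,2,7}; col 9 has {1,2,3,4,5,7,8,9}; box has {2,3,7} → only 6 remains.
row 3, column 1 = 1: row 3 has {2,3,4,6,7,8}; col 1 has {2,3,5,7}; box has {2,4,5,7,8,9} → only 1 remains.
row 3, column 8 = 9: row 3 has {1,2,3,4,6,7,8}; col 8 has {3,4,5,7}; box has {2,3,6,7} → only 9 remains.
row 5, column 1 = 8: row 5 has {2,3,9}; col 1 has {1,2,3,5,7}; box has {2,3,4,5,6} → only 8 remains.
row 5, column 7 = 7: row 5 has {2,3,8,9}; col 7 has {1,2,3,6}; box has {1,2,3,4,5} → only 7 remains.
row 5, column 8 = 6: row 5 has {2,3,7,8,9}; col 8 has {3,4,5,7,9}; box has {1,2,3,4,5,7} → only 6 remains.
row 6, column 7 = 9: row 6 has {1,2,3,4,5,6,8}; col 7 has {1,2,3,6,7}; box has {1,2,3,4,5,6,7} → only 9 remains.
row 7, column 3 = 9: row 7 has {1,3,5,6,8}; col 3 has {2,4,5}; box has {1,2,3,5,7} → only 9 remains.
row 7, column 4 = 7: row 7 has {1,3,5,6,8,9}; col 4 has {1,2,3,6}; box has {1,2,3,4,5,6,8,9} → only 7 remains.
row 7, column 8 = 2: row 7 has {1,3,5,6,7,8,9}; col 8 has {3,4,5,6,7,9}; box has {1,3,4,5,6,7,8,9} → only 2 remains.
row 9, column 1 = 6: row 9 has {1,2,3,4,5,7,9}; col 1 has {1,2,3,5,7,8}; box has {1,2,3,5,7,9} → only 6 remains.
row 9, column 3 = 8: row 9 has {1,2,3,4,5,6,7,9}; col 3 has {2,4,5,9}; box has {1,2,3,5,6,7,9} → only 8 remains.
row 1, column 3 = 3: row 1 has {1,2,6,7}; col 3 has {2,4,5,8,9}; box has {1,2,4,5,7,8,9} → only 3 remains.
row 1, column 8 = 8: row 1 has {1,2,3,6,7}; col 8 has {2,3,4,5,6,7,9}; box has {2,3,6,7,9} → only 8 remains.
row 2, column 3 = 6: row 2 has {3,5,7,9}; col 3 has {2,3,4,5,8,9}; box has {1,2,3,4,5,7,8,9} → only 6 remains.
row 2, column 7 = 4: row 2 has {3,5,6,7,9}; col 7 has {1,2,3,6,7,9}; box has {2,3,6,7,8,9} → only 4 remains.
row 2, column 8 = 1: row 2 has {3,4,5,6,7,9}; col 8 has {2,3,4,5,6,7,8,9}; box has {2,3,4,6,7,8,9} → only 1 remains.
row 3, column 4 = 5: row 3 has {1,2,3,4,6,7,8,9}; col 4 has {1,2,3,6,7}; box has {1,3,6,7} → only 5 remains.
row 4, column 1 = 9: row 4 has {1,2,3,4,5,6,7}; col 1 has {1,2,3,5,6,7,8}; box has {2,3,4,5,6,8} → only 9 remains.
row 4, column 7 = 8: row 4 has {1,2,3,4,5,6,7,9}; col 7 has {1,2,3,4,6,7,9}; box has {1,2,3,4,5,6,7,9} → only 8 remains.
row 5, column 3 = 1: row 5 has {2,3,6,7,8,9}; col 3 has {2,3,4,5,6,8,9}; box has {2,3,4,5,6,8,9} → only 1 remains.
row 5, column 4 = 4: row 5 has {1,2,3,6,7,8,9}; col 4 has {1,2,3,5,6,7}; box has {1,2,3,6,7,8,9} → only 4 remains.
row 5, column 6 = 5: row 5 has {1,2,3,4,6,7,8,9}; col 6 has {1,3,6,7,8,9}; box has {1,2,3,4,6,7,8,9} → only 5 remains.
row 6, column 3 = 7: row 6 has {1,2,3,4,5,6,8,9}; col 3 has {1,2,3,4,5,6,8,9}; box has {1,2,3,4,5,6,8,9} → only 7 remains.
row 7, column 1 = 4: row 7 has {1,2,3,5,6,7,8,9}; col 1 has {1,2,3,5,6,7,8,9}; box has {1,2,3,5,6,7,8,9} → only 4 remains.
row 1, column 4 = 9: row 1 has {1,2,3,6,7,8}; col 4 has {1,2,3,4,5,6,7}; box has {1,3,5,6,7} → only 9 remains.
row 1, column 6 = 4: row 1 has {1,2,3,6,7,8,9}; col 6 has {1,3,5,6,7,8,9}; box has {1,3,5,6,7,9} → only 4 remains.
row 1, column 7 = 5: row 1 has {1,2,3,4,6,7,8,9}; col 7 has {1,2,3,4,6,7,8,9}; box has {1,2,3,4,6,7,8,9} → only 5 remains.
row 2, column 4 = 8: row 2 has {1,3,4,5,6,7,9}; col 4 has {1,2,3,4,5,6,7,9}; box has {1,3,4,5,6,7,9} → only 8 remains.
row 2, column 6 = 2: row 2 has {1,3,4,5,6,7,8,9}; col 6 has {1,3,4,5,6,7,8,9}; box has {1,3,4,5,6,7,8,9} → only 2 remains.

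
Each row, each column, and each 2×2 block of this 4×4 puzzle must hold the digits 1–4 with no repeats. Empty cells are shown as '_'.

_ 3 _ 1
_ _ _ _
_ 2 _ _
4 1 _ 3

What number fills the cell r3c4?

r1c1 = 2: row 1 has {1,3}; col 1 has {4}; box has {3} → only 2 remains.
r1c3 = 4: row 1 has {1,2,3}; col 3 has {}; box has {1} → only 4 remains.
r2c1 = 1: row 2 has {}; col 1 has {2,4}; box has {2,3} → only 1 remains.
r2c2 = 4: row 2 has {1}; col 2 has {1,2,3}; box has {1,2,3} → only 4 remains.
r2c4 = 2: row 2 has {1,4}; col 4 has {1,3}; box has {1,4} → only 2 remains.
r3c1 = 3: row 3 has {2}; col 1 has {1,2,4}; box has {1,2,4} → only 3 remains.
r3c3 = 1: row 3 has {2,3}; col 3 has {4}; box has {3} → only 1 remains.
r3c4 = 4: row 3 has {1,2,3}; col 4 has {1,2,3}; box has {1,3} → only 4 remains.

4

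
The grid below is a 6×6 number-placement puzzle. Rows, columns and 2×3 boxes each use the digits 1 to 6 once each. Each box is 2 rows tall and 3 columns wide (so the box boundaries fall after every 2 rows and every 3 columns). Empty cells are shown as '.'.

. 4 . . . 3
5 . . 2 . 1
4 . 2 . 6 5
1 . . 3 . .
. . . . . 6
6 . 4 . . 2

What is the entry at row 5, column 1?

row 1, column 1 = 2: row 1 has {3,4}; col 1 has {1,4,5,6}; box has {4,5} → only 2 remains.
row 1, column 5 = 5: row 1 has {2,3,4}; col 5 has {6}; box has {1,2,3} → only 5 remains.
row 2, column 5 = 4: row 2 has {1,2,5}; col 5 has {5,6}; box has {1,2,3,5} → only 4 remains.
row 3, column 2 = 3: row 3 has {2,4,5,6}; col 2 has {4}; box has {1,2,4} → only 3 remains.
row 3, column 4 = 1: row 3 has {2,3,4,5,6}; col 4 has {2,3}; box has {3,5,6} → only 1 remains.
row 4, column 5 = 2: row 4 has {1,3}; col 5 has {4,5,6}; box has {1,3,5,6} → only 2 remains.
row 4, column 6 = 4: row 4 has {1,2,3}; col 6 has {1,2,3,5,6}; box has {1,2,3,5,6} → only 4 remains.
row 5, column 1 = 3: row 5 has {6}; col 1 has {1,2,4,5,6}; box has {4,6} → only 3 remains.

3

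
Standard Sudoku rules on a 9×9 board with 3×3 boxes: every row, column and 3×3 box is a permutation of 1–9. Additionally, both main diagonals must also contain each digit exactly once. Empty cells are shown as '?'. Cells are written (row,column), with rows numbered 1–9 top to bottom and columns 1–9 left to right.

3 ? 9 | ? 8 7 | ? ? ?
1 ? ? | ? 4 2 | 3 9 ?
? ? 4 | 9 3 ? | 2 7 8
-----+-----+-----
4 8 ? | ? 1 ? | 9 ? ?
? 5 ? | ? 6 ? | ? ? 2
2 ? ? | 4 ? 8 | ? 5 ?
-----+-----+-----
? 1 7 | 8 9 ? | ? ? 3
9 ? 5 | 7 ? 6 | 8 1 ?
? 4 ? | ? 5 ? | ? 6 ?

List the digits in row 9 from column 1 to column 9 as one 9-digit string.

(1,8) = 4: row 1 has {3,7,8,9}; col 8 has {1,5,6,7,9}; box has {2,3,7,8,9} → only 4 remains.
(2,2) = 7: row 2 has {1,2,3,4,9}; col 2 has {1,4,5,8}; box has {1,3,4,9}; main diagonal has {1,3,4,6,8} → only 7 remains.
(3,2) = 6: row 3 has {2,3,4,7,8,9}; col 2 has {1,4,5,7,8}; box has {1,3,4,7,9} → only 6 remains.
(4,8) = 3: row 4 has {1,4,8,9}; col 8 has {1,4,5,6,7,9}; box has {2,5,9} → only 3 remains.
(5,1) = 7: row 5 has {2,5,6}; col 1 has {1,2,3,4,9}; box has {2,4,5,8} → only 7 remains.
(5,4) = 3: row 5 has {2,5,6,7}; col 4 has {4,7,8,9}; box has {1,4,6,8} → only 3 remains.
(5,6) = 9: row 5 has {2,3,5,6,7}; col 6 has {2,6,7,8}; box has {1,3,4,6,8} → only 9 remains.
(5,8) = 8: row 5 has {2,3,5,6,7,9}; col 8 has {1,3,4,5,6,7,9}; box has {2,3,5,9} → only 8 remains.
(6,5) = 7: row 6 has {2,4,5,8}; col 5 has {1,3,4,5,6,8,9}; box has {1,3,4,6,8,9} → only 7 remains.
(7,1) = 6: row 7 has {1,3,7,8,9}; col 1 has {1,2,3,4,7,9}; box has {1,4,5,7,9} → only 6 remains.
(7,6) = 4: row 7 has {1,3,6,7,8,9}; col 6 has {2,6,7,8,9}; box has {5,6,7,8,9} → only 4 remains.
(7,7) = 5: row 7 has {1,3,4,6,7,8,9}; col 7 has {2,3,8,9}; box has {1,3,6,8}; main diagonal has {1,3,4,6,7,8} → only 5 remains.
(7,8) = 2: row 7 has {1,3,4,5,6,7,8,9}; col 8 has {1,3,4,5,6,7,8,9}; box has {1,3,5,6,8} → only 2 remains.
(8,2) = 3: row 8 has {1,5,6,7,8,9}; col 2 has {1,4,5,6,7,8}; box has {1,4,5,6,7,9}; anti-diagonal has {2,4,6,7,9} → only 3 remains.
(8,5) = 2: row 8 has {1,3,5,6,7,8,9}; col 5 has {1,3,4,5,6,7,8,9}; box has {4,5,6,7,8,9} → only 2 remains.
(8,9) = 4: row 8 has {1,2,3,5,6,7,8,9}; col 9 has {2,3,8}; box has {1,2,3,5,6,8} → only 4 remains.
(9,1) = 8: row 9 has {4,5,6}; col 1 has {1,2,3,4,6,7,9}; box has {1,3,4,5,6,7,9}; anti-diagonal has {2,3,4,6,7,9} → only 8 remains.
(9,3) = 2: row 9 has {4,5,6,8}; col 3 has {4,5,7,9}; box has {1,3,4,5,6,7,8,9} → only 2 remains.
(9,4) = 1: row 9 has {2,4,5,6,8}; col 4 has {3,4,7,8,9}; box has {2,4,5,6,7,8,9} → only 1 remains.
(9,6) = 3: row 9 has {1,2,4,5,6,8}; col 6 has {2,4,6,7,8,9}; box has {1,2,4,5,6,7,8,9} → only 3 remains.
(9,7) = 7: row 9 has {1,2,3,4,5,6,8}; col 7 has {2,3,5,8,9}; box has {1,2,3,4,5,6,8} → only 7 remains.
(9,9) = 9: row 9 has {1,2,3,4,5,6,7,8}; col 9 has {2,3,4,8}; box has {1,2,3,4,5,6,7,8}; main diagonal has {1,3,4,5,6,7,8} → only 9 remains.

842153769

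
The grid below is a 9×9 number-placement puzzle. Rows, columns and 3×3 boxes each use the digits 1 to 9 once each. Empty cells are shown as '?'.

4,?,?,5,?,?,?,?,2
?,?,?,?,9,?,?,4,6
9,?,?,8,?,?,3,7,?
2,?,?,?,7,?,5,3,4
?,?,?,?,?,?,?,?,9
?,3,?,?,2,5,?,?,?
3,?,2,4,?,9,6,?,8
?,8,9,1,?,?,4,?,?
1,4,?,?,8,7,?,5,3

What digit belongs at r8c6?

6

r7c5 = 5: row 7 has {2,3,4,6,8,9}; col 5 has {2,7,8,9}; box has {1,4,7,8,9} → only 5 remains.
r7c8 = 1: row 7 has {2,3,4,5,6,8,9}; col 8 has {3,4,5,7}; box has {3,4,5,6,8} → only 1 remains.
r8c8 = 2: row 8 has {1,4,8,9}; col 8 has {1,3,4,5,7}; box has {1,3,4,5,6,8} → only 2 remains.
r8c9 = 7: row 8 has {1,2,4,8,9}; col 9 has {2,3,4,6,8,9}; box has {1,2,3,4,5,6,8} → only 7 remains.
r9c3 = 6: row 9 has {1,3,4,5,7,8}; col 3 has {2,9}; box has {1,2,3,4,8,9} → only 6 remains.
r9c4 = 2: row 9 has {1,3,4,5,6,7,8}; col 4 has {1,4,5,8}; box has {1,4,5,7,8,9} → only 2 remains.
r9c7 = 9: row 9 has {1,2,3,4,5,6,7,8}; col 7 has {3,4,5,6}; box has {1,2,3,4,5,6,7,8} → only 9 remains.
r6c9 = 1: row 6 has {2,3,5}; col 9 has {2,3,4,6,7,8,9}; box has {3,4,5,9} → only 1 remains.
r7c2 = 7: row 7 has {1,2,3,4,5,6,8,9}; col 2 has {3,4,8}; box has {1,2,3,4,6,8,9} → only 7 remains.
r8c1 = 5: row 8 has {1,2,4,7,8,9}; col 1 has {1,2,3,4,9}; box has {1,2,3,4,6,7,8,9} → only 5 remains.
r3c9 = 5: row 3 has {3,7,8,9}; col 9 has {1,2,3,4,6,7,8,9}; box has {2,3,4,6,7} → only 5 remains.
r3c3 = 1: row 3 has {3,5,7,8,9}; col 3 has {2,6,9}; box has {4,9} → only 1 remains.
r4c3 = 8: row 4 has {2,3,4,5,7}; col 3 has {1,2,6,9}; box has {2,3} → only 8 remains.
r1c2 = 6: row 1 has {2,4,5}; col 2 has {3,4,7,8}; box has {1,4,9} → only 6 remains.
r3c2 = 2: row 3 has {1,3,5,7,8,9}; col 2 has {3,4,6,7,8}; box has {1,4,6,9} → only 2 remains.
r2c2 = 5: row 2 has {4,6,9}; col 2 has {2,3,4,6,7,8}; box has {1,2,4,6,9} → only 5 remains.
r5c2 = 1: row 5 has {9}; col 2 has {2,3,4,5,6,7,8}; box has {2,3,8} → only 1 remains.
r4c2 = 9: row 4 has {2,3,4,5,7,8}; col 2 has {1,2,3,4,5,6,7,8}; box has {1,2,3,8} → only 9 remains.
r4c4 = 6: row 4 has {2,3,4,5,7,8,9}; col 4 has {1,2,4,5,8}; box has {2,5,7} → only 6 remains.
r4c6 = 1: row 4 has {2,3,4,5,6,7,8,9}; col 6 has {5,7,9}; box has {2,5,6,7} → only 1 remains.
r5c4 = 3: row 5 has {1,9}; col 4 has {1,2,4,5,6,8}; box has {1,2,5,6,7} → only 3 remains.
r5c5 = 4: row 5 has {1,3,9}; col 5 has {2,5,7,8,9}; box has {1,2,3,5,6,7} → only 4 remains.
r5c6 = 8: row 5 has {1,3,4,9}; col 6 has {1,5,7,9}; box has {1,2,3,4,5,6,7} → only 8 remains.
r5c8 = 6: row 5 has {1,3,4,8,9}; col 8 has {1,2,3,4,5,7}; box has {1,3,4,5,9} → only 6 remains.
r6c4 = 9: row 6 has {1,2,3,5}; col 4 has {1,2,3,4,5,6,8}; box has {1,2,3,4,5,6,7,8} → only 9 remains.
r6c8 = 8: row 6 has {1,2,3,5,9}; col 8 has {1,2,3,4,5,6,7}; box has {1,3,4,5,6,9} → only 8 remains.
r1c6 = 3: row 1 has {2,4,5,6}; col 6 has {1,5,7,8,9}; box has {5,8,9} → only 3 remains.
r1c8 = 9: row 1 has {2,3,4,5,6}; col 8 has {1,2,3,4,5,6,7,8}; box has {2,3,4,5,6,7} → only 9 remains.
r2c4 = 7: row 2 has {4,5,6,9}; col 4 has {1,2,3,4,5,6,8,9}; box has {3,5,8,9} → only 7 remains.
r2c6 = 2: row 2 has {4,5,6,7,9}; col 6 has {1,3,5,7,8,9}; box has {3,5,7,8,9} → only 2 remains.
r3c5 = 6: row 3 has {1,2,3,5,7,8,9}; col 5 has {2,4,5,7,8,9}; box has {2,3,5,7,8,9} → only 6 remains.
r3c6 = 4: row 3 has {1,2,3,5,6,7,8,9}; col 6 has {1,2,3,5,7,8,9}; box has {2,3,5,6,7,8,9} → only 4 remains.
r5c1 = 7: row 5 has {1,3,4,6,8,9}; col 1 has {1,2,3,4,5,9}; box has {1,2,3,8,9} → only 7 remains.
r5c3 = 5: row 5 has {1,3,4,6,7,8,9}; col 3 has {1,2,6,8,9}; box has {1,2,3,7,8,9} → only 5 remains.
r5c7 = 2: row 5 has {1,3,4,5,6,7,8,9}; col 7 has {3,4,5,6,9}; box has {1,3,4,5,6,8,9} → only 2 remains.
r6c1 = 6: row 6 has {1,2,3,5,8,9}; col 1 has {1,2,3,4,5,7,9}; box has {1,2,3,5,7,8,9} → only 6 remains.
r6c3 = 4: row 6 has {1,2,3,5,6,8,9}; col 3 has {1,2,5,6,8,9}; box has {1,2,3,5,6,7,8,9} → only 4 remains.
r6c7 = 7: row 6 has {1,2,3,4,5,6,8,9}; col 7 has {2,3,4,5,6,9}; box has {1,2,3,4,5,6,8,9} → only 7 remains.
r8c5 = 3: row 8 has {1,2,4,5,7,8,9}; col 5 has {2,4,5,6,7,8,9}; box has {1,2,4,5,7,8,9} → only 3 remains.
r8c6 = 6: row 8 has {1,2,3,4,5,7,8,9}; col 6 has {1,2,3,4,5,7,8,9}; box has {1,2,3,4,5,7,8,9} → only 6 remains.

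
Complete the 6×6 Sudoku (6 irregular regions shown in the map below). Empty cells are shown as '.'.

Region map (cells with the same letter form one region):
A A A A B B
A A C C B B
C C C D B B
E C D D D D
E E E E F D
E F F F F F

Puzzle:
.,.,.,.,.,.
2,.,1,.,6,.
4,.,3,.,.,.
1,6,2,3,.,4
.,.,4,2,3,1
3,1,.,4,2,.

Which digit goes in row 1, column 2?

3

row 2, column 4 = 5 (sole candidate).
row 2, column 6 = 3 (sole candidate).
row 3, column 2 = 2 (sole candidate).
row 3, column 4 = 6 (sole candidate).
row 3, column 6 = 5 (sole candidate).
row 4, column 5 = 5 (sole candidate).
row 5, column 2 = 5 (sole candidate).
row 6, column 6 = 6 (sole candidate).
row 1, column 4 = 1 (sole candidate).
row 1, column 5 = 4 (sole candidate).
row 1, column 6 = 2 (sole candidate).
row 2, column 2 = 4 (sole candidate).
row 3, column 5 = 1 (sole candidate).
row 5, column 1 = 6 (sole candidate).
row 6, column 3 = 5 (sole candidate).
row 1, column 1 = 5 (sole candidate).
row 1, column 2 = 3: row 1 has {1,2,4,5}; col 2 has {1,2,4,5,6}; region has {1,2,4,5} → only 3 remains.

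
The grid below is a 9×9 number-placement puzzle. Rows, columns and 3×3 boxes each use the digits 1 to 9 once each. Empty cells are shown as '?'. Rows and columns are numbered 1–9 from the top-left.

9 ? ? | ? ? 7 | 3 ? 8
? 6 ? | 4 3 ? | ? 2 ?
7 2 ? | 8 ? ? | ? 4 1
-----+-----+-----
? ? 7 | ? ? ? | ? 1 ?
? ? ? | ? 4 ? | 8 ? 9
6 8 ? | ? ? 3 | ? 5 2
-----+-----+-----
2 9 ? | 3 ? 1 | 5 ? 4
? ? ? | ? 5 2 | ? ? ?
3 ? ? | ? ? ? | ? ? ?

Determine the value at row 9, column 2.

row 1, column 8 = 6: row 1 has {3,7,8,9}; col 8 has {1,2,4,5}; box has {1,2,3,4,8} → only 6 remains.
row 3, column 7 = 9: row 3 has {1,2,4,7,8}; col 7 has {3,5,8}; box has {1,2,3,4,6,8} → only 9 remains.
row 2, column 7 = 7: row 2 has {2,3,4,6}; col 7 has {3,5,8,9}; box has {1,2,3,4,6,8,9} → only 7 remains.
row 2, column 9 = 5: row 2 has {2,3,4,6,7}; col 9 has {1,2,4,8,9}; box has {1,2,3,4,6,7,8,9} → only 5 remains.
row 3, column 5 = 6: row 3 has {1,2,4,7,8,9}; col 5 has {3,4,5}; box has {3,4,7,8} → only 6 remains.
row 3, column 6 = 5: row 3 has {1,2,4,6,7,8,9}; col 6 has {1,2,3,7}; box has {3,4,6,7,8} → only 5 remains.
row 5, column 6 = 6: row 5 has {4,8,9}; col 6 has {1,2,3,5,7}; box has {3,4} → only 6 remains.
row 6, column 7 = 4: row 6 has {2,3,5,6,8}; col 7 has {3,5,7,8,9}; box has {1,2,5,8,9} → only 4 remains.
row 2, column 6 = 9: row 2 has {2,3,4,5,6,7}; col 6 has {1,2,3,5,6,7}; box has {3,4,5,6,7,8} → only 9 remains.
row 3, column 3 = 3: row 3 has {1,2,4,5,6,7,8,9}; col 3 has {7}; box has {2,6,7,9} → only 3 remains.
row 4, column 6 = 8: row 4 has {1,7}; col 6 has {1,2,3,5,6,7,9}; box has {3,4,6} → only 8 remains.
row 4, column 7 = 6: row 4 has {1,7,8}; col 7 has {3,4,5,7,8,9}; box has {1,2,4,5,8,9} → only 6 remains.
row 4, column 9 = 3: row 4 has {1,6,7,8}; col 9 has {1,2,4,5,8,9}; box has {1,2,4,5,6,8,9} → only 3 remains.
row 5, column 8 = 7: row 5 has {4,6,8,9}; col 8 has {1,2,4,5,6}; box has {1,2,3,4,5,6,8,9} → only 7 remains.
row 7, column 8 = 8: row 7 has {1,2,3,4,5,9}; col 8 has {1,2,4,5,6,7}; box has {4,5} → only 8 remains.
row 8, column 7 = 1: row 8 has {2,5}; col 7 has {3,4,5,6,7,8,9}; box has {4,5,8} → only 1 remains.
row 9, column 6 = 4: row 9 has {3}; col 6 has {1,2,3,5,6,7,8,9}; box has {1,2,3,5} → only 4 remains.
row 9, column 7 = 2: row 9 has {3,4}; col 7 has {1,3,4,5,6,7,8,9}; box has {1,4,5,8} → only 2 remains.
row 9, column 8 = 9: row 9 has {2,3,4}; col 8 has {1,2,4,5,6,7,8}; box has {1,2,4,5,8} → only 9 remains.
row 7, column 3 = 6: row 7 has {1,2,3,4,5,8,9}; col 3 has {3,7}; box has {2,3,9} → only 6 remains.
row 7, column 5 = 7: row 7 has {1,2,3,4,5,6,8,9}; col 5 has {3,4,5,6}; box has {1,2,3,4,5} → only 7 remains.
row 8, column 8 = 3: row 8 has {1,2,5}; col 8 has {1,2,4,5,6,7,8,9}; box has {1,2,4,5,8,9} → only 3 remains.
row 9, column 4 = 6: row 9 has {2,3,4,9}; col 4 has {3,4,8}; box has {1,2,3,4,5,7} → only 6 remains.
row 9, column 5 = 8: row 9 has {2,3,4,6,9}; col 5 has {3,4,5,6,7}; box has {1,2,3,4,5,6,7} → only 8 remains.
row 9, column 9 = 7: row 9 has {2,3,4,6,8,9}; col 9 has {1,2,3,4,5,8,9}; box has {1,2,3,4,5,8,9} → only 7 remains.
row 8, column 4 = 9: row 8 has {1,2,3,5}; col 4 has {3,4,6,8}; box has {1,2,3,4,5,6,7,8} → only 9 remains.
row 8, column 9 = 6: row 8 has {1,2,3,5,9}; col 9 has {1,2,3,4,5,7,8,9}; box has {1,2,3,4,5,7,8,9} → only 6 remains.
row 4, column 5 = 9: in row 4, 9 can only go here (every other open cell in that row sees a 9).
row 6, column 5 = 1: row 6 has {2,3,4,5,6,8}; col 5 has {3,4,5,6,7,8,9}; box has {3,4,6,8,9} → only 1 remains.
row 1, column 5 = 2: row 1 has {3,6,7,8,9}; col 5 has {1,3,4,5,6,7,8,9}; box has {3,4,5,6,7,8,9} → only 2 remains.
row 6, column 3 = 9: row 6 has {1,2,3,4,5,6,8}; col 3 has {3,6,7}; box has {6,7,8} → only 9 remains.
row 6, column 4 = 7: row 6 has {1,2,3,4,5,6,8,9}; col 4 has {3,4,6,8,9}; box has {1,3,4,6,8,9} → only 7 remains.
row 1, column 4 = 1: row 1 has {2,3,6,7,8,9}; col 4 has {3,4,6,7,8,9}; box has {2,3,4,5,6,7,8,9} → only 1 remains.
row 4, column 4 = 2: in row 4, 2 can only go here (every other open cell in that row sees a 2).
row 5, column 4 = 5: row 5 has {4,6,7,8,9}; col 4 has {1,2,3,4,6,7,8,9}; box has {1,2,3,4,6,7,8,9} → only 5 remains.
row 5, column 1 = 1: row 5 has {4,5,6,7,8,9}; col 1 has {2,3,6,7,9}; box has {6,7,8,9} → only 1 remains.
row 5, column 2 = 3: row 5 has {1,4,5,6,7,8,9}; col 2 has {2,6,8,9}; box has {1,6,7,8,9} → only 3 remains.
row 5, column 3 = 2: row 5 has {1,3,4,5,6,7,8,9}; col 3 has {3,6,7,9}; box has {1,3,6,7,8,9} → only 2 remains.
row 2, column 1 = 8: row 2 has {2,3,4,5,6,7,9}; col 1 has {1,2,3,6,7,9}; box has {2,3,6,7,9} → only 8 remains.
row 2, column 3 = 1: row 2 has {2,3,4,5,6,7,8,9}; col 3 has {2,3,6,7,9}; box has {2,3,6,7,8,9} → only 1 remains.
row 8, column 1 = 4: row 8 has {1,2,3,5,6,9}; col 1 has {1,2,3,6,7,8,9}; box has {2,3,6,9} → only 4 remains.
row 8, column 2 = 7: row 8 has {1,2,3,4,5,6,9}; col 2 has {2,3,6,8,9}; box has {2,3,4,6,9} → only 7 remains.
row 8, column 3 = 8: row 8 has {1,2,3,4,5,6,7,9}; col 3 has {1,2,3,6,7,9}; box has {2,3,4,6,7,9} → only 8 remains.
row 9, column 3 = 5: row 9 has {2,3,4,6,7,8,9}; col 3 has {1,2,3,6,7,8,9}; box has {2,3,4,6,7,8,9} → only 5 remains.
row 1, column 3 = 4: row 1 has {1,2,3,6,7,8,9}; col 3 has {1,2,3,5,6,7,8,9}; box has {1,2,3,6,7,8,9} → only 4 remains.
row 4, column 1 = 5: row 4 has {1,2,3,6,7,8,9}; col 1 has {1,2,3,4,6,7,8,9}; box has {1,2,3,6,7,8,9} → only 5 remains.
row 4, column 2 = 4: row 4 has {1,2,3,5,6,7,8,9}; col 2 has {2,3,6,7,8,9}; box has {1,2,3,5,6,7,8,9} → only 4 remains.
row 9, column 2 = 1: row 9 has {2,3,4,5,6,7,8,9}; col 2 has {2,3,4,6,7,8,9}; box has {2,3,4,5,6,7,8,9} → only 1 remains.

1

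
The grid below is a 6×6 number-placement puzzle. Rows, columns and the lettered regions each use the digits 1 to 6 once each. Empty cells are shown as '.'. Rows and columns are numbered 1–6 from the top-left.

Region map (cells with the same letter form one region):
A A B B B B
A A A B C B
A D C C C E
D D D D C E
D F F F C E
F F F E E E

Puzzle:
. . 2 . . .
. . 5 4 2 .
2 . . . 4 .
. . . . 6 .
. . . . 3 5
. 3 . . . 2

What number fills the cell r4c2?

5

r3c3 = 1 (sole candidate).
r3c4 = 5 (sole candidate).
r6c5 = 1 (sole candidate).
r1c5 = 5 (sole candidate).
r3c2 = 6 (sole candidate).
r3c6 = 3 (sole candidate).
r4c6 = 4 (sole candidate).
r6c4 = 6 (sole candidate).
r2c2 = 1 (sole candidate).
r2c6 = 6 (sole candidate).
r4c3 = 3 (sole candidate).
r6c3 = 4 (sole candidate).
r1c2 = 4 (sole candidate).
r1c6 = 1 (sole candidate).
r2c1 = 3 (sole candidate).
r5c2 = 2 (sole candidate).
r5c3 = 6 (sole candidate).
r5c4 = 1 (sole candidate).
r6c1 = 5 (sole candidate).
r1c1 = 6 (sole candidate).
r1c4 = 3 (sole candidate).
r4c1 = 1 (sole candidate).
r4c2 = 5: row 4 has {1,3,4,6}; col 2 has {1,2,3,4,6}; region has {1,3,6} → only 5 remains.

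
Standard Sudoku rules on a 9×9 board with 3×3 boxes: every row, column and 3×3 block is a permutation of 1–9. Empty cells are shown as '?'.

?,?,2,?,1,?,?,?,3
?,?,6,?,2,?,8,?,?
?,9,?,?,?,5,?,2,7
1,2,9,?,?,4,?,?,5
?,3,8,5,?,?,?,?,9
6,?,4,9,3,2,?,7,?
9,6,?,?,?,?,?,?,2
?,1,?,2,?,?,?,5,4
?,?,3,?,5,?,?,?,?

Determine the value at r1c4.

r2c9 = 1: row 2 has {2,6,8}; col 9 has {2,3,4,5,7,9}; box has {2,3,7,8} → only 1 remains.
r3c3 = 1: row 3 has {2,5,7,9}; col 3 has {2,3,4,6,8,9}; box has {2,6,9} → only 1 remains.
r5c1 = 7: row 5 has {3,5,8,9}; col 1 has {1,6,9}; box has {1,2,3,4,6,8,9} → only 7 remains.
r5c5 = 6: row 5 has {3,5,7,8,9}; col 5 has {1,2,3,5}; box has {2,3,4,5,9} → only 6 remains.
r5c6 = 1: row 5 has {3,5,6,7,8,9}; col 6 has {2,4,5}; box has {2,3,4,5,6,9} → only 1 remains.
r5c8 = 4: row 5 has {1,3,5,6,7,8,9}; col 8 has {2,5,7}; box has {5,7,9} → only 4 remains.
r6c2 = 5: row 6 has {2,3,4,6,7,9}; col 2 has {1,2,3,6,9}; box has {1,2,3,4,6,7,8,9} → only 5 remains.
r6c7 = 1: row 6 has {2,3,4,5,6,7,9}; col 7 has {8}; box has {4,5,7,9} → only 1 remains.
r6c9 = 8: row 6 has {1,2,3,4,5,6,7,9}; col 9 has {1,2,3,4,5,7,9}; box has {1,4,5,7,9} → only 8 remains.
r8c1 = 8: row 8 has {1,2,4,5}; col 1 has {1,6,7,9}; box has {1,3,6,9} → only 8 remains.
r8c3 = 7: row 8 has {1,2,4,5,8}; col 3 has {1,2,3,4,6,8,9}; box has {1,3,6,8,9} → only 7 remains.
r8c5 = 9: row 8 has {1,2,4,5,7,8}; col 5 has {1,2,3,5,6}; box has {2,5} → only 9 remains.
r9c2 = 4: row 9 has {3,5}; col 2 has {1,2,3,5,6,9}; box has {1,3,6,7,8,9} → only 4 remains.
r9c9 = 6: row 9 has {3,4,5}; col 9 has {1,2,3,4,5,7,8,9}; box has {2,4,5} → only 6 remains.
r2c2 = 7: row 2 has {1,2,6,8}; col 2 has {1,2,3,4,5,6,9}; box has {1,2,6,9} → only 7 remains.
r2c8 = 9: row 2 has {1,2,6,7,8}; col 8 has {2,4,5,7}; box has {1,2,3,7,8} → only 9 remains.
r5c7 = 2: row 5 has {1,3,4,5,6,7,8,9}; col 7 has {1,8}; box has {1,4,5,7,8,9} → only 2 remains.
r7c3 = 5: row 7 has {2,6,9}; col 3 has {1,2,3,4,6,7,8,9}; box has {1,3,4,6,7,8,9} → only 5 remains.
r8c7 = 3: row 8 has {1,2,4,5,7,8,9}; col 7 has {1,2,8}; box has {2,4,5,6} → only 3 remains.
r9c1 = 2: row 9 has {3,4,5,6}; col 1 has {1,6,7,8,9}; box has {1,3,4,5,6,7,8,9} → only 2 remains.
r1c2 = 8: row 1 has {1,2,3}; col 2 has {1,2,3,4,5,6,7,9}; box has {1,2,6,7,9} → only 8 remains.
r1c8 = 6: row 1 has {1,2,3,8}; col 8 has {2,4,5,7,9}; box has {1,2,3,7,8,9} → only 6 remains.
r2c6 = 3: row 2 has {1,2,6,7,8,9}; col 6 has {1,2,4,5}; box has {1,2,5} → only 3 remains.
r3c7 = 4: row 3 has {1,2,5,7,9}; col 7 has {1,2,3,8}; box has {1,2,3,6,7,8,9} → only 4 remains.
r4c7 = 6: row 4 has {1,2,4,5,9}; col 7 has {1,2,3,4,8}; box has {1,2,4,5,7,8,9} → only 6 remains.
r4c8 = 3: row 4 has {1,2,4,5,6,9}; col 8 has {2,4,5,6,7,9}; box has {1,2,4,5,6,7,8,9} → only 3 remains.
r7c7 = 7: row 7 has {2,5,6,9}; col 7 has {1,2,3,4,6,8}; box has {2,3,4,5,6} → only 7 remains.
r8c6 = 6: row 8 has {1,2,3,4,5,7,8,9}; col 6 has {1,2,3,4,5}; box has {2,5,9} → only 6 remains.
r9c7 = 9: row 9 has {2,3,4,5,6}; col 7 has {1,2,3,4,6,7,8}; box has {2,3,4,5,6,7} → only 9 remains.
r1c7 = 5: row 1 has {1,2,3,6,8}; col 7 has {1,2,3,4,6,7,8,9}; box has {1,2,3,4,6,7,8,9} → only 5 remains.
r2c4 = 4: row 2 has {1,2,3,6,7,8,9}; col 4 has {2,5,9}; box has {1,2,3,5} → only 4 remains.
r3c1 = 3: row 3 has {1,2,4,5,7,9}; col 1 has {1,2,6,7,8,9}; box has {1,2,6,7,8,9} → only 3 remains.
r3c5 = 8: row 3 has {1,2,3,4,5,7,9}; col 5 has {1,2,3,5,6,9}; box has {1,2,3,4,5} → only 8 remains.
r4c5 = 7: row 4 has {1,2,3,4,5,6,9}; col 5 has {1,2,3,5,6,8,9}; box has {1,2,3,4,5,6,9} → only 7 remains.
r7c5 = 4: row 7 has {2,5,6,7,9}; col 5 has {1,2,3,5,6,7,8,9}; box has {2,5,6,9} → only 4 remains.
r7c6 = 8: row 7 has {2,4,5,6,7,9}; col 6 has {1,2,3,4,5,6}; box has {2,4,5,6,9} → only 8 remains.
r7c8 = 1: row 7 has {2,4,5,6,7,8,9}; col 8 has {2,3,4,5,6,7,9}; box has {2,3,4,5,6,7,9} → only 1 remains.
r9c6 = 7: row 9 has {2,3,4,5,6,9}; col 6 has {1,2,3,4,5,6,8}; box has {2,4,5,6,8,9} → only 7 remains.
r9c8 = 8: row 9 has {2,3,4,5,6,7,9}; col 8 has {1,2,3,4,5,6,7,9}; box has {1,2,3,4,5,6,7,9} → only 8 remains.
r1c1 = 4: row 1 has {1,2,3,5,6,8}; col 1 has {1,2,3,6,7,8,9}; box has {1,2,3,6,7,8,9} → only 4 remains.
r1c4 = 7: row 1 has {1,2,3,4,5,6,8}; col 4 has {2,4,5,9}; box has {1,2,3,4,5,8} → only 7 remains.

7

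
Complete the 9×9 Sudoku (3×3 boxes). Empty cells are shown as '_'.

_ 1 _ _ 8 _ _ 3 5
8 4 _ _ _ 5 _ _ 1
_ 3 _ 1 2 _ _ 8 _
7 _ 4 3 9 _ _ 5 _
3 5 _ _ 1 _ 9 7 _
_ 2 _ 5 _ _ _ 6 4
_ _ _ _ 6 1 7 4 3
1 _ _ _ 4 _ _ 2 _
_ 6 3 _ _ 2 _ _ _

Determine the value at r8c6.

r2c8 = 9 (sole candidate).
r4c2 = 8 (sole candidate).
r4c6 = 6 (sole candidate).
r4c9 = 2 (sole candidate).
r5c3 = 6 (sole candidate).
r5c9 = 8 (sole candidate).
r6c1 = 9 (sole candidate).
r6c3 = 1 (sole candidate).
r6c5 = 7 (sole candidate).
r6c6 = 8 (sole candidate).
r6c7 = 3 (sole candidate).
r7c2 = 9 (sole candidate).
r7c4 = 8 (sole candidate).
r8c2 = 7 (sole candidate).
r8c4 = 9 (sole candidate).
r8c6 = 3: row 8 has {1,2,4,7,9}; col 6 has {1,2,5,6,8}; box has {1,2,4,6,8,9} → only 3 remains.

3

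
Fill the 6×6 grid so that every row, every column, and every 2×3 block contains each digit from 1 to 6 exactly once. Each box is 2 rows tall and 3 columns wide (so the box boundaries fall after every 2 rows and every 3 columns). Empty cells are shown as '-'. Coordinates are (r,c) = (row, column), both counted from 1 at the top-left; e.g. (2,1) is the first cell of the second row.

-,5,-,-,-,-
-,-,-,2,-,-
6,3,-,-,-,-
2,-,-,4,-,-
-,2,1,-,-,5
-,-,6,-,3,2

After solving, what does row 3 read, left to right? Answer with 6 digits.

(3,6) = 1: row 3 has {3,6}; col 6 has {2,5}; box has {4} → only 1 remains.
(4,2) = 1 (sole candidate).
(4,3) = 5 (sole candidate).
(4,5) = 6 (sole candidate).
(4,6) = 3 (sole candidate).
(5,4) = 6 (sole candidate).
(5,5) = 4 (sole candidate).
(6,2) = 4 (sole candidate).
(6,4) = 1 (sole candidate).
(1,4) = 3 (sole candidate).
(1,5) = 1 (sole candidate).
(2,2) = 6 (sole candidate).
(2,5) = 5 (sole candidate).
(2,6) = 4 (sole candidate).
(3,3) = 4: row 3 has {1,3,6}; col 3 has {1,5,6}; box has {1,2,3,5,6} → only 4 remains.
(3,4) = 5: row 3 has {1,3,4,6}; col 4 has {1,2,3,4,6}; box has {1,3,4,6} → only 5 remains.
(3,5) = 2: row 3 has {1,3,4,5,6}; col 5 has {1,3,4,5,6}; box has {1,3,4,5,6} → only 2 remains.

634521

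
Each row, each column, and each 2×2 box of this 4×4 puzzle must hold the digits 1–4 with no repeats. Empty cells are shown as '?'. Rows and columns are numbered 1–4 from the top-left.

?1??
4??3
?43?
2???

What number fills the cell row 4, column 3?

4

row 1, column 1 = 3: row 1 has {1}; col 1 has {2,4}; box has {1,4} → only 3 remains.
row 2, column 2 = 2: row 2 has {3,4}; col 2 has {1,4}; box has {1,3,4} → only 2 remains.
row 2, column 3 = 1: row 2 has {2,3,4}; col 3 has {3}; box has {3} → only 1 remains.
row 3, column 1 = 1: row 3 has {3,4}; col 1 has {2,3,4}; box has {2,4} → only 1 remains.
row 3, column 4 = 2: row 3 has {1,3,4}; col 4 has {3}; box has {3} → only 2 remains.
row 4, column 2 = 3: row 4 has {2}; col 2 has {1,2,4}; box has {1,2,4} → only 3 remains.
row 4, column 3 = 4: row 4 has {2,3}; col 3 has {1,3}; box has {2,3} → only 4 remains.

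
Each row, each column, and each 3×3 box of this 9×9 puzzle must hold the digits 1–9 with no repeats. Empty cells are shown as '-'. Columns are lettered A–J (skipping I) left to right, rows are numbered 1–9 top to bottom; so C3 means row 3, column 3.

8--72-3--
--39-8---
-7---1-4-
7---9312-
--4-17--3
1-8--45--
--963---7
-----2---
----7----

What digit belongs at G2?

D6 = 2: row 6 has {1,4,5,8}; col 4 has {6,7,9}; box has {1,3,4,7,9} → only 2 remains.
E6 = 6: row 6 has {1,2,4,5,8}; col 5 has {1,2,3,7,9}; box has {1,2,3,4,7,9} → only 6 remains.
J6 = 9: row 6 has {1,2,4,5,6,8}; col 9 has {3,7}; box has {1,2,3,5} → only 9 remains.
F7 = 5: row 7 has {3,6,7,9}; col 6 has {1,2,3,4,7,8}; box has {2,3,6,7} → only 5 remains.
F9 = 9: row 9 has {7}; col 6 has {1,2,3,4,5,7,8}; box has {2,3,5,6,7} → only 9 remains.
F1 = 6: row 1 has {2,3,7,8}; col 6 has {1,2,3,4,5,7,8,9}; box has {1,2,7,8,9} → only 6 remains.
E3 = 5: row 3 has {1,4,7}; col 5 has {1,2,3,6,7,9}; box has {1,2,6,7,8,9} → only 5 remains.
B6 = 3: row 6 has {1,2,4,5,6,8,9}; col 2 has {7}; box has {1,4,7,8} → only 3 remains.
H6 = 7: row 6 has {1,2,3,4,5,6,8,9}; col 8 has {2,4}; box has {1,2,3,5,9} → only 7 remains.
E2 = 4: row 2 has {3,8,9}; col 5 has {1,2,3,5,6,7,9}; box has {1,2,5,6,7,8,9} → only 4 remains.
D3 = 3: row 3 has {1,4,5,7}; col 4 has {2,6,7,9}; box has {1,2,4,5,6,7,8,9} → only 3 remains.
E8 = 8: row 8 has {2}; col 5 has {1,2,3,4,5,6,7,9}; box has {2,3,5,6,7,9} → only 8 remains.
B1 = 4: in row 1, 4 can only go here (every other open cell in that row sees a 4).
H1 = 9: in row 1, 9 can only go here (every other open cell in that row sees a 9).
G2 = 7: in row 2, 7 can only go here (every other open cell in that row sees a 7).

7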